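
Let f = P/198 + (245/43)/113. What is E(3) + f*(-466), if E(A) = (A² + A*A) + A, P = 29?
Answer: -34033232/481041 ≈ -70.749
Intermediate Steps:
f = 189421/962082 (f = 29/198 + (245/43)/113 = 29*(1/198) + (245*(1/43))*(1/113) = 29/198 + (245/43)*(1/113) = 29/198 + 245/4859 = 189421/962082 ≈ 0.19689)
E(A) = A + 2*A² (E(A) = (A² + A²) + A = 2*A² + A = A + 2*A²)
E(3) + f*(-466) = 3*(1 + 2*3) + (189421/962082)*(-466) = 3*(1 + 6) - 44135093/481041 = 3*7 - 44135093/481041 = 21 - 44135093/481041 = -34033232/481041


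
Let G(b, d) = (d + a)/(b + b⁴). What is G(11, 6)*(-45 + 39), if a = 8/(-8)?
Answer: -5/2442 ≈ -0.0020475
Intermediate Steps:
a = -1 (a = 8*(-⅛) = -1)
G(b, d) = (-1 + d)/(b + b⁴) (G(b, d) = (d - 1)/(b + b⁴) = (-1 + d)/(b + b⁴))
G(11, 6)*(-45 + 39) = ((-1 + 6)/(11 + 11⁴))*(-45 + 39) = (5/(11 + 14641))*(-6) = (5/14652)*(-6) = -5/2442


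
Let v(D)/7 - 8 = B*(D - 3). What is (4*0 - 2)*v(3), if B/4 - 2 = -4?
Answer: -112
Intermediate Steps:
B = -8 (B = 8 + 4*(-4) = 8 - 16 = -8)
v(D) = 224 - 56*D (v(D) = 56 + 7*(-8*(D - 3)) = 56 + 7*(-8*(-3 + D)) = 56 + 7*(24 - 8*D) = 56 + (168 - 56*D) = 224 - 56*D)
(4*0 - 2)*v(3) = (4*0 - 2)*(224 - 56*3) = (0 - 2)*(224 - 168) = -2*56 = -112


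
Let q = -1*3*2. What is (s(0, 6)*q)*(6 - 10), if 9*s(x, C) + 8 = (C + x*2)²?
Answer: 224/3 ≈ 74.667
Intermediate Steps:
q = -6 (q = -3*2 = -6)
s(x, C) = -8/9 + (C + 2*x)²/9 (s(x, C) = -8/9 + (C + x*2)²/9 = -8/9 + (C + 2*x)²/9)
(s(0, 6)*q)*(6 - 10) = ((-8/9 + (6 + 2*0)²/9)*(-6))*(6 - 10) = ((-8/9 + (6 + 0)²/9)*(-6))*(-4) = ((-8/9 + (⅑)*6²)*(-6))*(-4) = ((-8/9 + (⅑)*36)*(-6))*(-4) = ((-8/9 + 4)*(-6))*(-4) = ((28/9)*(-6))*(-4) = -56/3*(-4) = 224/3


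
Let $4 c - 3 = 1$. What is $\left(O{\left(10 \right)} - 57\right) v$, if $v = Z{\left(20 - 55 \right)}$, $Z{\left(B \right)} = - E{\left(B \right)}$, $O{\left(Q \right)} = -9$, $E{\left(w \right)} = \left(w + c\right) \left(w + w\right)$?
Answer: $157080$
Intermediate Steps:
$c = 1$ ($c = \frac{3}{4} + \frac{1}{4} \cdot 1 = \frac{3}{4} + \frac{1}{4} = 1$)
$E{\left(w \right)} = 2 w \left(1 + w\right)$ ($E{\left(w \right)} = \left(w + 1\right) \left(w + w\right) = \left(1 + w\right) 2 w = 2 w \left(1 + w\right)$)
$Z{\left(B \right)} = - 2 B \left(1 + B\right)$
$v = -2380$ ($v = - 2 \left(20 - 55\right) \left(1 + \left(20 - 55\right)\right) = \left(-2\right) \left(-35\right) \left(1 - 35\right) = \left(-2\right) \left(-35\right) \left(-34\right) = -2380$)
$\left(O{\left(10 \right)} - 57\right) v = \left(-9 - 57\right) \left(-2380\right) = \left(-66\right) \left(-2380\right) = 157080$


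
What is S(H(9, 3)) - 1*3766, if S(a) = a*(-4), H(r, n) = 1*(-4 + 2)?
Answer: -3758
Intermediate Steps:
H(r, n) = -2 (H(r, n) = 1*(-2) = -2)
S(a) = -4*a
S(H(9, 3)) - 1*3766 = -4*(-2) - 1*3766 = 8 - 3766 = -3758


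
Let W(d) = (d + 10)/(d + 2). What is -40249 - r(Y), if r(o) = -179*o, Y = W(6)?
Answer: -39891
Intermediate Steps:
W(d) = (10 + d)/(2 + d)
Y = 2 (Y = (10 + 6)/(2 + 6) = 16/8 = (⅛)*16 = 2)
-40249 - r(Y) = -40249 - (-179)*2 = -40249 - 1*(-358) = -40249 + 358 = -39891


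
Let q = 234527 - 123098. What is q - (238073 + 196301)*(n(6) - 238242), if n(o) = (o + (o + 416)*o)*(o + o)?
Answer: 90256947393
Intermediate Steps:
n(o) = 2*o*(o + o*(416 + o)) (n(o) = (o + (416 + o)*o)*(2*o) = (o + o*(416 + o))*(2*o) = 2*o*(o + o*(416 + o)))
q = 111429
q - (238073 + 196301)*(n(6) - 238242) = 111429 - (238073 + 196301)*(2*6²*(417 + 6) - 238242) = 111429 - 434374*(2*36*423 - 238242) = 111429 - 434374*(30456 - 238242) = 111429 - 434374*(-207786) = 111429 - 1*(-90256835964) = 111429 + 90256835964 = 90256947393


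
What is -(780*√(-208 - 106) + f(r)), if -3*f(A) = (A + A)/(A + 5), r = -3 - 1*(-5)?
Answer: 4/21 - 780*I*√314 ≈ 0.19048 - 13822.0*I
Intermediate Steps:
r = 2 (r = -3 + 5 = 2)
f(A) = -2*A/(3*(5 + A)) (f(A) = -(A + A)/(3*(A + 5)) = -2*A/(3*(5 + A)))
-(780*√(-208 - 106) + f(r)) = -(780*√(-208 - 106) - 2*2/(15 + 3*2)) = -(780*√(-314) - 2*2/(15 + 6)) = -(780*(I*√314) - 2*2/21) = -(780*I*√314 - 2*2*1/21) = -(780*I*√314 - 4/21) = -(-4/21 + 780*I*√314) = 4/21 - 780*I*√314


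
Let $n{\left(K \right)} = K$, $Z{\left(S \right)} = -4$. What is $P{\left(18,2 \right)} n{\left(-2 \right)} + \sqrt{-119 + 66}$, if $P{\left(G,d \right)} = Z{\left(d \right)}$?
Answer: $8 + i \sqrt{53} \approx 8.0 + 7.2801 i$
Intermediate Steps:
$P{\left(G,d \right)} = -4$
$P{\left(18,2 \right)} n{\left(-2 \right)} + \sqrt{-119 + 66} = \left(-4\right) \left(-2\right) + \sqrt{-119 + 66} = 8 + \sqrt{-53} = 8 + i \sqrt{53}$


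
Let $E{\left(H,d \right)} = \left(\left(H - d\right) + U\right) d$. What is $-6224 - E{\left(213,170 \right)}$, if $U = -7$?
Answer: $-12344$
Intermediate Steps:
$E{\left(H,d \right)} = d \left(-7 + H - d\right)$ ($E{\left(H,d \right)} = \left(\left(H - d\right) - 7\right) d = \left(-7 + H - d\right) d = d \left(-7 + H - d\right)$)
$-6224 - E{\left(213,170 \right)} = -6224 - 170 \left(-7 + 213 - 170\right) = -6224 - 170 \cdot 36 = -6224 - 6120 = -12344$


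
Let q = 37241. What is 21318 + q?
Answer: 58559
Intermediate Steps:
21318 + q = 21318 + 37241 = 58559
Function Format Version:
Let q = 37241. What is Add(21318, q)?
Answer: 58559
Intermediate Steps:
Add(21318, q) = Add(21318, 37241) = 58559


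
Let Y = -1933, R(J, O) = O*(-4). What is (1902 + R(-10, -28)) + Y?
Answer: 81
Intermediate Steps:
R(J, O) = -4*O
(1902 + R(-10, -28)) + Y = (1902 - 4*(-28)) - 1933 = (1902 + 112) - 1933 = 2014 - 1933 = 81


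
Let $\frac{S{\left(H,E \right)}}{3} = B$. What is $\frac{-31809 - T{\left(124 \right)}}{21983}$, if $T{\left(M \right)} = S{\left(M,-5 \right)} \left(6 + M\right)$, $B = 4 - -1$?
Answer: $- \frac{33759}{21983} \approx -1.5357$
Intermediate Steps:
$B = 5$ ($B = 4 + 1 = 5$)
$S{\left(H,E \right)} = 15$ ($S{\left(H,E \right)} = 3 \cdot 5 = 15$)
$T{\left(M \right)} = 90 + 15 M$ ($T{\left(M \right)} = 15 \left(6 + M\right) = 90 + 15 M$)
$\frac{-31809 - T{\left(124 \right)}}{21983} = \frac{-31809 - \left(90 + 15 \cdot 124\right)}{21983} = \left(-31809 - \left(90 + 1860\right)\right) \frac{1}{21983} = \left(-31809 - 1950\right) \frac{1}{21983} = \left(-33759\right) \frac{1}{21983} = - \frac{33759}{21983}$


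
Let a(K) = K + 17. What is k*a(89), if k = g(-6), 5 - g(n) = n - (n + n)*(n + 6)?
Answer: 1166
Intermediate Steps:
a(K) = 17 + K
g(n) = 5 - n + 2*n*(6 + n) (g(n) = 5 - (n - (n + n)*(n + 6)) = 5 - (n - 2*n*(6 + n)) = 5 + (-n + 2*n*(6 + n)) = 5 - n + 2*n*(6 + n))
k = 11 (k = 5 + 2*(-6)² + 11*(-6) = 5 + 2*36 - 66 = 5 + 72 - 66 = 11)
k*a(89) = 11*(17 + 89) = 11*106 = 1166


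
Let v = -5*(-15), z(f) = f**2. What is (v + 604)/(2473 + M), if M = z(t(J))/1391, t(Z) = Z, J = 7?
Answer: 944489/3439992 ≈ 0.27456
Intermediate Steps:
v = 75
M = 49/1391 (M = 7**2/1391 = 49*(1/1391) = 49/1391 ≈ 0.035226)
(v + 604)/(2473 + M) = (75 + 604)/(2473 + 49/1391) = 679/(3439992/1391) = 679*(1391/3439992) = 944489/3439992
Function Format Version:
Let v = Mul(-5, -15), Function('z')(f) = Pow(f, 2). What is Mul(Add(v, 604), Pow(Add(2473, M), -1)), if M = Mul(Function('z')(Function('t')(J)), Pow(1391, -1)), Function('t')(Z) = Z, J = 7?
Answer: Rational(944489, 3439992) ≈ 0.27456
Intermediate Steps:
v = 75
M = Rational(49, 1391) (M = Mul(Pow(7, 2), Pow(1391, -1)) = Mul(49, Rational(1, 1391)) = Rational(49, 1391) ≈ 0.035226)
Mul(Add(v, 604), Pow(Add(2473, M), -1)) = Mul(Add(75, 604), Pow(Add(2473, Rational(49, 1391)), -1)) = Mul(679, Pow(Rational(3439992, 1391), -1)) = Mul(679, Rational(1391, 3439992)) = Rational(944489, 3439992)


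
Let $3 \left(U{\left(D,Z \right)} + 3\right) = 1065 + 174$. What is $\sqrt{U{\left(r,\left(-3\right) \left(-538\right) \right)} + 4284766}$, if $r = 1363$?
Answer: $2 \sqrt{1071294} \approx 2070.1$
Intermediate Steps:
$U{\left(D,Z \right)} = 410$ ($U{\left(D,Z \right)} = -3 + \frac{1065 + 174}{3} = -3 + \frac{1}{3} \cdot 1239 = -3 + 413 = 410$)
$\sqrt{U{\left(r,\left(-3\right) \left(-538\right) \right)} + 4284766} = \sqrt{410 + 4284766} = \sqrt{4285176} = 2 \sqrt{1071294}$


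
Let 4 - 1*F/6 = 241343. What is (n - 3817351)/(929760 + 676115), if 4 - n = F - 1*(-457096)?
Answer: -2826409/1605875 ≈ -1.7600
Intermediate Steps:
F = -1448034 (F = 24 - 6*241343 = 24 - 1448058 = -1448034)
n = 990942 (n = 4 - (-1448034 - 1*(-457096)) = 4 - (-1448034 + 457096) = 4 - 1*(-990938) = 4 + 990938 = 990942)
(n - 3817351)/(929760 + 676115) = (990942 - 3817351)/(929760 + 676115) = -2826409/1605875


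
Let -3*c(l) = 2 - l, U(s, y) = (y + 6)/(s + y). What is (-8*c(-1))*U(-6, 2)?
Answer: -16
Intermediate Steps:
U(s, y) = (6 + y)/(s + y)
c(l) = -⅔ + l/3 (c(l) = -(2 - l)/3 = -⅔ + l/3)
(-8*c(-1))*U(-6, 2) = (-8*(-⅔ + (⅓)*(-1)))*((6 + 2)/(-6 + 2)) = (-8*(-⅔ - ⅓))*(8/(-4)) = (-8*(-1))*(-¼*8) = 8*(-2) = -16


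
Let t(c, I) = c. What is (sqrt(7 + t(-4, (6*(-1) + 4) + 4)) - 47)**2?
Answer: (47 - sqrt(3))**2 ≈ 2049.2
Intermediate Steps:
(sqrt(7 + t(-4, (6*(-1) + 4) + 4)) - 47)**2 = (sqrt(7 - 4) - 47)**2 = (sqrt(3) - 47)**2 = (-47 + sqrt(3))**2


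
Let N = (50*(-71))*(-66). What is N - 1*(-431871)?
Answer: 666171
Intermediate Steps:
N = 234300 (N = -3550*(-66) = 234300)
N - 1*(-431871) = 234300 - 1*(-431871) = 234300 + 431871 = 666171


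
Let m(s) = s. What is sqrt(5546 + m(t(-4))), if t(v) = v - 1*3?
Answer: sqrt(5539) ≈ 74.424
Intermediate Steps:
t(v) = -3 + v (t(v) = v - 3 = -3 + v)
sqrt(5546 + m(t(-4))) = sqrt(5546 + (-3 - 4)) = sqrt(5546 - 7) = sqrt(5539)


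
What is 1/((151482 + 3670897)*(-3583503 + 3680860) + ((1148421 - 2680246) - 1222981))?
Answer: 1/372132597497 ≈ 2.6872e-12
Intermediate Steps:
1/((151482 + 3670897)*(-3583503 + 3680860) + ((1148421 - 2680246) - 1222981)) = 1/(3822379*97357 + (-1531825 - 1222981)) = 1/(372135352303 - 2754806) = 1/372132597497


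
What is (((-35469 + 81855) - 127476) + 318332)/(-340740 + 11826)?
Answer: -118621/164457 ≈ -0.72129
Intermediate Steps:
(((-35469 + 81855) - 127476) + 318332)/(-340740 + 11826) = ((46386 - 127476) + 318332)/(-328914) = (-81090 + 318332)*(-1/328914) = 237242*(-1/328914) = -118621/164457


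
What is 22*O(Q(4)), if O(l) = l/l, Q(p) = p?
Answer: 22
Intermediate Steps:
O(l) = 1
22*O(Q(4)) = 22*1 = 22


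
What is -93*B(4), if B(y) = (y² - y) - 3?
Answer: -837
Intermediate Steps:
B(y) = -3 + y² - y
-93*B(4) = -93*(-3 + 4² - 1*4) = -93*(-3 + 16 - 4) = -93*9 = -837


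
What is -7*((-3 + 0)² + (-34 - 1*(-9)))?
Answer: 112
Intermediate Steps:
-7*((-3 + 0)² + (-34 - 1*(-9))) = -7*((-3)² + (-34 + 9)) = -7*(9 - 25) = -7*(-16) = 112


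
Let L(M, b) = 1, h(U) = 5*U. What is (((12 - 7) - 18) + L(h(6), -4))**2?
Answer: 144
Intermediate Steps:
(((12 - 7) - 18) + L(h(6), -4))**2 = (((12 - 7) - 18) + 1)**2 = ((5 - 18) + 1)**2 = (-13 + 1)**2 = (-12)**2 = 144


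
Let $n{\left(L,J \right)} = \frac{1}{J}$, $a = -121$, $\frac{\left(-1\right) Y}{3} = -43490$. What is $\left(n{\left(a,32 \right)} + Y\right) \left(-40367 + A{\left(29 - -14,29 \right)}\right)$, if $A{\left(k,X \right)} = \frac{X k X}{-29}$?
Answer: $- \frac{86870078087}{16} \approx -5.4294 \cdot 10^{9}$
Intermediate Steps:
$Y = 130470$ ($Y = \left(-3\right) \left(-43490\right) = 130470$)
$A{\left(k,X \right)} = - \frac{k X^{2}}{29}$ ($A{\left(k,X \right)} = k X^{2} \left(- \frac{1}{29}\right) = - \frac{k X^{2}}{29}$)
$\left(n{\left(a,32 \right)} + Y\right) \left(-40367 + A{\left(29 - -14,29 \right)}\right) = \left(\frac{1}{32} + 130470\right) \left(-40367 - \frac{\left(29 - -14\right) 29^{2}}{29}\right) = \left(\frac{1}{32} + 130470\right) \left(-40367 - \frac{1}{29} \left(29 + 14\right) 841\right) = \frac{4175041 \left(-40367 - \frac{43}{29} \cdot 841\right)}{32} = \frac{4175041 \left(-40367 - 1247\right)}{32} = \frac{4175041}{32} \left(-41614\right) = - \frac{86870078087}{16}$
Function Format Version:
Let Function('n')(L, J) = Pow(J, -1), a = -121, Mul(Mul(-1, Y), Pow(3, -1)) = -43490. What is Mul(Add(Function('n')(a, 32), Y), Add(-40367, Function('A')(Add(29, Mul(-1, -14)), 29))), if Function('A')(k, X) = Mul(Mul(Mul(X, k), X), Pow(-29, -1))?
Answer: Rational(-86870078087, 16) ≈ -5.4294e+9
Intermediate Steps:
Y = 130470 (Y = Mul(-3, -43490) = 130470)
Function('A')(k, X) = Mul(Rational(-1, 29), k, Pow(X, 2)) (Function('A')(k, X) = Mul(Mul(k, Pow(X, 2)), Rational(-1, 29)) = Mul(Rational(-1, 29), k, Pow(X, 2)))
Mul(Add(Function('n')(a, 32), Y), Add(-40367, Function('A')(Add(29, Mul(-1, -14)), 29))) = Mul(Add(Pow(32, -1), 130470), Add(-40367, Mul(Rational(-1, 29), Add(29, Mul(-1, -14)), Pow(29, 2)))) = Mul(Add(Rational(1, 32), 130470), Add(-40367, Mul(Rational(-1, 29), Add(29, 14), 841))) = Mul(Rational(4175041, 32), Add(-40367, Mul(Rational(-1, 29), 43, 841))) = Mul(Rational(4175041, 32), Add(-40367, -1247)) = Mul(Rational(4175041, 32), -41614) = Rational(-86870078087, 16)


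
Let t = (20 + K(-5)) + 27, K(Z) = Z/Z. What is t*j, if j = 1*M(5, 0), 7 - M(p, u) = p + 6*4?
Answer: -1056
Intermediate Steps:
K(Z) = 1
t = 48 (t = (20 + 1) + 27 = 21 + 27 = 48)
M(p, u) = -17 - p (M(p, u) = 7 - (p + 6*4) = 7 - (p + 24) = 7 - (24 + p) = 7 + (-24 - p) = -17 - p)
j = -22 (j = 1*(-17 - 1*5) = 1*(-17 - 5) = 1*(-22) = -22)
t*j = 48*(-22) = -1056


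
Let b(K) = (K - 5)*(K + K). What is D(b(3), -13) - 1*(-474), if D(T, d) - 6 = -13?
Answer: 467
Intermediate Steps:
b(K) = 2*K*(-5 + K) (b(K) = (-5 + K)*(2*K) = 2*K*(-5 + K))
D(T, d) = -7 (D(T, d) = 6 - 13 = -7)
D(b(3), -13) - 1*(-474) = -7 - 1*(-474) = -7 + 474 = 467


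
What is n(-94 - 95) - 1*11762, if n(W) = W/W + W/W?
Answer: -11760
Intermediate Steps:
n(W) = 2 (n(W) = 1 + 1 = 2)
n(-94 - 95) - 1*11762 = 2 - 1*11762 = 2 - 11762 = -11760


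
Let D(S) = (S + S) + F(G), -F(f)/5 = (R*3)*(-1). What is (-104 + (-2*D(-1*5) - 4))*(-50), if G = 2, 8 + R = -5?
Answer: -15100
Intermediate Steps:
R = -13 (R = -8 - 5 = -13)
F(f) = -195 (F(f) = -5*(-13*3)*(-1) = -(-195)*(-1) = -5*39 = -195)
D(S) = -195 + 2*S (D(S) = (S + S) - 195 = 2*S - 195 = -195 + 2*S)
(-104 + (-2*D(-1*5) - 4))*(-50) = (-104 + (-2*(-195 + 2*(-1*5)) - 4))*(-50) = (-104 + (-2*(-195 + 2*(-5)) - 4))*(-50) = (-104 + (-2*(-195 - 10) - 4))*(-50) = (-104 + (-2*(-205) - 4))*(-50) = (-104 + (410 - 4))*(-50) = (-104 + 406)*(-50) = 302*(-50) = -15100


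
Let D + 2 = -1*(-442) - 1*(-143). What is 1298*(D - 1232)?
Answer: -842402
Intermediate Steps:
D = 583 (D = -2 + (-1*(-442) - 1*(-143)) = -2 + (442 + 143) = -2 + 585 = 583)
1298*(D - 1232) = 1298*(583 - 1232) = 1298*(-649) = -842402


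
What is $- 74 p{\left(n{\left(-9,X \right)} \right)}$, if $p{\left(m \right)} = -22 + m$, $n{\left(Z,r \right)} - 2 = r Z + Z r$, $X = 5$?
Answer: $8140$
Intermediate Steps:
$n{\left(Z,r \right)} = 2 + 2 Z r$ ($n{\left(Z,r \right)} = 2 + \left(r Z + Z r\right) = 2 + \left(Z r + Z r\right) = 2 + 2 Z r$)
$- 74 p{\left(n{\left(-9,X \right)} \right)} = - 74 \left(-22 + \left(2 + 2 \left(-9\right) 5\right)\right) = - 74 \left(-22 + \left(2 - 90\right)\right) = - 74 \left(-22 - 88\right) = \left(-74\right) \left(-110\right) = 8140$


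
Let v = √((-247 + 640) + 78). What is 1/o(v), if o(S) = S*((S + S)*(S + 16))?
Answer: -8/101265 + √471/202530 ≈ 2.8157e-5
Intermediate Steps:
v = √471 (v = √(393 + 78) = √471 ≈ 21.703)
o(S) = 2*S²*(16 + S) (o(S) = S*((2*S)*(16 + S)) = S*(2*S*(16 + S)) = 2*S²*(16 + S))
1/o(v) = 1/(2*(√471)²*(16 + √471)) = 1/(2*471*(16 + √471)) = 1/(15072 + 942*√471)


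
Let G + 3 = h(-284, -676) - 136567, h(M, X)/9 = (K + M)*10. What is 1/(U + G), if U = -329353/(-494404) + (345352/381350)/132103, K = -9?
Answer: -12453413576118100/2029150912020382731571 ≈ -6.1373e-6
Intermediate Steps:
h(M, X) = -810 + 90*M (h(M, X) = 9*((-9 + M)*10) = 9*(-90 + 10*M) = -810 + 90*M)
G = -162940 (G = -3 + ((-810 + 90*(-284)) - 136567) = -3 + ((-810 - 25560) - 136567) = -3 + (-26370 - 136567) = -3 - 162937 = -162940)
U = 8296072300482429/12453413576118100 (U = -329353*(-1/494404) + (345352*(1/381350))*(1/132103) = 329353/494404 + (172676/190675)*(1/132103) = 329353/494404 + 172676/25188739525 = 8296072300482429/12453413576118100 ≈ 0.66617)
1/(U + G) = 1/(8296072300482429/12453413576118100 - 162940) = 1/(-2029150912020382731571/12453413576118100) = -12453413576118100/2029150912020382731571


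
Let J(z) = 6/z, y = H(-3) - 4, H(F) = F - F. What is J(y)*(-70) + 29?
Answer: 134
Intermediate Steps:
H(F) = 0
y = -4 (y = 0 - 4 = -4)
J(y)*(-70) + 29 = (6/(-4))*(-70) + 29 = (6*(-¼))*(-70) + 29 = -3/2*(-70) + 29 = 105 + 29 = 134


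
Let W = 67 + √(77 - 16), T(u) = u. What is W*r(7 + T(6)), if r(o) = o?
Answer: 871 + 13*√61 ≈ 972.53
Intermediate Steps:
W = 67 + √61 ≈ 74.810
W*r(7 + T(6)) = (67 + √61)*(7 + 6) = (67 + √61)*13 = 871 + 13*√61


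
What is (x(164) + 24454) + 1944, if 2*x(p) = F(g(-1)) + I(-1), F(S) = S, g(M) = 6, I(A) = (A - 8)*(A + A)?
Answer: 26410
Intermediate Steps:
I(A) = 2*A*(-8 + A) (I(A) = (-8 + A)*(2*A) = 2*A*(-8 + A))
x(p) = 12 (x(p) = (6 + 2*(-1)*(-8 - 1))/2 = (6 + 2*(-1)*(-9))/2 = (6 + 18)/2 = (1/2)*24 = 12)
(x(164) + 24454) + 1944 = (12 + 24454) + 1944 = 24466 + 1944 = 26410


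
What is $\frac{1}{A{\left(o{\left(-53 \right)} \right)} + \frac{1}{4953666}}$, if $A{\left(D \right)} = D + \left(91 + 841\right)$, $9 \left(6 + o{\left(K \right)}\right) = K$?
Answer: $\frac{14860998}{13673769385} \approx 0.0010868$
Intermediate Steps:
$o{\left(K \right)} = -6 + \frac{K}{9}$
$A{\left(D \right)} = 932 + D$ ($A{\left(D \right)} = D + 932 = 932 + D$)
$\frac{1}{A{\left(o{\left(-53 \right)} \right)} + \frac{1}{4953666}} = \frac{1}{\left(932 + \left(-6 + \frac{1}{9} \left(-53\right)\right)\right) + \frac{1}{4953666}} = \frac{1}{\left(932 - \frac{107}{9}\right) + \frac{1}{4953666}} = \frac{1}{\frac{8281}{9} + \frac{1}{4953666}} = \frac{1}{\frac{13673769385}{14860998}} = \frac{14860998}{13673769385}$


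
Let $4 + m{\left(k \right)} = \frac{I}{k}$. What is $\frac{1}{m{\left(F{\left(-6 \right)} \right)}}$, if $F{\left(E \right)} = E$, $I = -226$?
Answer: $\frac{3}{101} \approx 0.029703$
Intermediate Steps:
$m{\left(k \right)} = -4 - \frac{226}{k}$
$\frac{1}{m{\left(F{\left(-6 \right)} \right)}} = \frac{1}{-4 - \frac{226}{-6}} = \frac{1}{-4 - - \frac{113}{3}} = \frac{1}{-4 + \frac{113}{3}} = \frac{1}{\frac{101}{3}} = \frac{3}{101}$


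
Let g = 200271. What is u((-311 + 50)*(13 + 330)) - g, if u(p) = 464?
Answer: -199807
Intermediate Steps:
u((-311 + 50)*(13 + 330)) - g = 464 - 1*200271 = 464 - 200271 = -199807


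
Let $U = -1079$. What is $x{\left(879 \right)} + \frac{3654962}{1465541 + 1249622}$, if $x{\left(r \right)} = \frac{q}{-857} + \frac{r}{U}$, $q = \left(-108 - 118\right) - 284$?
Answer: $\frac{2828540940167}{2510719371589} \approx 1.1266$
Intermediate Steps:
$q = -510$ ($q = -226 - 284 = -510$)
$x{\left(r \right)} = \frac{510}{857} - \frac{r}{1079}$ ($x{\left(r \right)} = - \frac{510}{-857} + \frac{r}{-1079} = \left(-510\right) \left(- \frac{1}{857}\right) + r \left(- \frac{1}{1079}\right) = \frac{510}{857} - \frac{r}{1079}$)
$x{\left(879 \right)} + \frac{3654962}{1465541 + 1249622} = \left(\frac{510}{857} - \frac{879}{1079}\right) + \frac{3654962}{1465541 + 1249622} = \left(\frac{510}{857} - \frac{879}{1079}\right) + \frac{3654962}{2715163} = - \frac{203013}{924703} + 3654962 \cdot \frac{1}{2715163} = - \frac{203013}{924703} + \frac{3654962}{2715163} = \frac{2828540940167}{2510719371589}$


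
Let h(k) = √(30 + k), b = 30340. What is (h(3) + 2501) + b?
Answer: 32841 + √33 ≈ 32847.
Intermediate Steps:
(h(3) + 2501) + b = (√(30 + 3) + 2501) + 30340 = (√33 + 2501) + 30340 = (2501 + √33) + 30340 = 32841 + √33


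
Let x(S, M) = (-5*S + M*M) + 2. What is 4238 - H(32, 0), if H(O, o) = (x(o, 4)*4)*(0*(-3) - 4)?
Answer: 4526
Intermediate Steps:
x(S, M) = 2 + M² - 5*S (x(S, M) = (-5*S + M²) + 2 = (M² - 5*S) + 2 = 2 + M² - 5*S)
H(O, o) = -288 + 80*o (H(O, o) = ((2 + 4² - 5*o)*4)*(0*(-3) - 4) = ((2 + 16 - 5*o)*4)*(0 - 4) = ((18 - 5*o)*4)*(-4) = (72 - 20*o)*(-4) = -288 + 80*o)
4238 - H(32, 0) = 4238 - (-288 + 80*0) = 4238 - (-288 + 0) = 4238 - 1*(-288) = 4238 + 288 = 4526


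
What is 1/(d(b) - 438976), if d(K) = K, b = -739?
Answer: -1/439715 ≈ -2.2742e-6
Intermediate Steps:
1/(d(b) - 438976) = 1/(-739 - 438976) = 1/(-439715) = -1/439715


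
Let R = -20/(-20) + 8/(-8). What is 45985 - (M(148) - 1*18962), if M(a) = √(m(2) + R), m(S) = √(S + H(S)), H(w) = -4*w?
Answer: 64947 - 6^(¼)*√I ≈ 64946.0 - 1.1067*I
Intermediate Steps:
R = 0 (R = -20*(-1/20) + 8*(-⅛) = 1 - 1 = 0)
m(S) = √3*√(-S) (m(S) = √(S - 4*S) = √(-3*S) = √3*√(-S))
M(a) = 6^(¼)*√I (M(a) = √(√3*√(-1*2) + 0) = √(√3*√(-2) + 0) = √(√3*(I*√2) + 0) = √(I*√6 + 0) = √(I*√6) = 6^(¼)*√I)
45985 - (M(148) - 1*18962) = 45985 - (6^(¼)*√I - 1*18962) = 45985 - (6^(¼)*√I - 18962) = 45985 - (-18962 + 6^(¼)*√I) = 45985 + (18962 - 6^(¼)*√I) = 64947 - 6^(¼)*√I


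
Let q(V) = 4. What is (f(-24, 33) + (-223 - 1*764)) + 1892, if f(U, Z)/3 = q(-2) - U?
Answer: 989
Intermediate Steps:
f(U, Z) = 12 - 3*U (f(U, Z) = 3*(4 - U) = 12 - 3*U)
(f(-24, 33) + (-223 - 1*764)) + 1892 = ((12 - 3*(-24)) + (-223 - 1*764)) + 1892 = ((12 + 72) + (-223 - 764)) + 1892 = (84 - 987) + 1892 = -903 + 1892 = 989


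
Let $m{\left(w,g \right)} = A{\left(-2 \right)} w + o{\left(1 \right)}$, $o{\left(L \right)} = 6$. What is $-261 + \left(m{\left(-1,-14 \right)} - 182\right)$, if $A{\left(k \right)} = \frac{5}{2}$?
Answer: $- \frac{879}{2} \approx -439.5$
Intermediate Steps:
$A{\left(k \right)} = \frac{5}{2}$ ($A{\left(k \right)} = 5 \cdot \frac{1}{2} = \frac{5}{2}$)
$m{\left(w,g \right)} = 6 + \frac{5 w}{2}$ ($m{\left(w,g \right)} = \frac{5 w}{2} + 6 = 6 + \frac{5 w}{2}$)
$-261 + \left(m{\left(-1,-14 \right)} - 182\right) = -261 + \left(\left(6 + \frac{5}{2} \left(-1\right)\right) - 182\right) = -261 + \left(\left(6 - \frac{5}{2}\right) - 182\right) = -261 + \left(\frac{7}{2} - 182\right) = -261 - \frac{357}{2} = - \frac{879}{2}$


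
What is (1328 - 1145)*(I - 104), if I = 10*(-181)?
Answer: -350262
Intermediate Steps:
I = -1810
(1328 - 1145)*(I - 104) = (1328 - 1145)*(-1810 - 104) = 183*(-1914) = -350262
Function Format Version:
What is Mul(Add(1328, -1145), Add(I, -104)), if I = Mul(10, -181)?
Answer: -350262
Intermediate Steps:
I = -1810
Mul(Add(1328, -1145), Add(I, -104)) = Mul(Add(1328, -1145), Add(-1810, -104)) = Mul(183, -1914) = -350262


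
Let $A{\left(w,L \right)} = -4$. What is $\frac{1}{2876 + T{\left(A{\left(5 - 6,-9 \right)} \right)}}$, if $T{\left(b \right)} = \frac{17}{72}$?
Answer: $\frac{72}{207089} \approx 0.00034768$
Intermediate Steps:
$T{\left(b \right)} = \frac{17}{72}$ ($T{\left(b \right)} = 17 \cdot \frac{1}{72} = \frac{17}{72}$)
$\frac{1}{2876 + T{\left(A{\left(5 - 6,-9 \right)} \right)}} = \frac{1}{2876 + \frac{17}{72}} = \frac{1}{\frac{207089}{72}} = \frac{72}{207089}$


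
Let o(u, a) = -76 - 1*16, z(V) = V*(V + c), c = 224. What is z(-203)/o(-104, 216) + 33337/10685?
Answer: 48617159/983020 ≈ 49.457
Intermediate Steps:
z(V) = V*(224 + V) (z(V) = V*(V + 224) = V*(224 + V))
o(u, a) = -92 (o(u, a) = -76 - 16 = -92)
z(-203)/o(-104, 216) + 33337/10685 = -203*(224 - 203)/(-92) + 33337/10685 = -203*21*(-1/92) + 33337*(1/10685) = -4263*(-1/92) + 33337/10685 = 4263/92 + 33337/10685 = 48617159/983020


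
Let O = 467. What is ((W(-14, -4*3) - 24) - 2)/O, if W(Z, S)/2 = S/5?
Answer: -154/2335 ≈ -0.065953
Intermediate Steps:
W(Z, S) = 2*S/5 (W(Z, S) = 2*(S/5) = 2*S/5)
((W(-14, -4*3) - 24) - 2)/O = ((2*(-4*3)/5 - 24) - 2)/467 = (((⅖)*(-12) - 24) - 2)*(1/467) = ((-24/5 - 24) - 2)*(1/467) = (-144/5 - 2)*(1/467) = -154/5*1/467 = -154/2335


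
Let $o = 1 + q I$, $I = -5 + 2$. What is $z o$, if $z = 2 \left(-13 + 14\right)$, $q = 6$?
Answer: $-34$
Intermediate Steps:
$I = -3$
$o = -17$ ($o = 1 + 6 \left(-3\right) = 1 - 18 = -17$)
$z = 2$ ($z = 2 \cdot 1 = 2$)
$z o = 2 \left(-17\right) = -34$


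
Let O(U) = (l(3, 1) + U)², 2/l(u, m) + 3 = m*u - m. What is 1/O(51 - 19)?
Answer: 1/900 ≈ 0.0011111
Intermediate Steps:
l(u, m) = 2/(-3 - m + m*u) (l(u, m) = 2/(-3 + (m*u - m)) = 2/(-3 + (-m + m*u)) = 2/(-3 - m + m*u))
O(U) = (-2 + U)² (O(U) = (2/(-3 - 1*1 + 1*3) + U)² = (2/(-3 - 1 + 3) + U)² = (2/(-1) + U)² = (2*(-1) + U)² = (-2 + U)²)
1/O(51 - 19) = 1/((-2 + (51 - 19))²) = 1/((-2 + 32)²) = 1/(30²) = 1/900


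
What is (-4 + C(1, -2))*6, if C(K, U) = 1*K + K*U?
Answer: -30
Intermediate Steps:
C(K, U) = K + K*U
(-4 + C(1, -2))*6 = (-4 + 1*(1 - 2))*6 = (-4 + 1*(-1))*6 = (-4 - 1)*6 = -5*6 = -30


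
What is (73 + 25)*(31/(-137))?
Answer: -3038/137 ≈ -22.175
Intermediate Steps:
(73 + 25)*(31/(-137)) = 98*(31*(-1/137)) = 98*(-31/137) = -3038/137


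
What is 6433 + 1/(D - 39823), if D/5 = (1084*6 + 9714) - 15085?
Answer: 219738413/34158 ≈ 6433.0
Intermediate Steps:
D = 5665 (D = 5*((1084*6 + 9714) - 15085) = 5*((6504 + 9714) - 15085) = 5*(16218 - 15085) = 5*1133 = 5665)
6433 + 1/(D - 39823) = 6433 + 1/(5665 - 39823) = 6433 + 1/(-34158) = 6433 - 1/34158 = 219738413/34158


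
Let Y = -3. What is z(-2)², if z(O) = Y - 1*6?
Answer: 81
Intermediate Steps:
z(O) = -9 (z(O) = -3 - 1*6 = -3 - 6 = -9)
z(-2)² = (-9)² = 81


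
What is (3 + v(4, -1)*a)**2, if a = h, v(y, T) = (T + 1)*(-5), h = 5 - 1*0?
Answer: 9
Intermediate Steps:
h = 5 (h = 5 + 0 = 5)
v(y, T) = -5 - 5*T (v(y, T) = (1 + T)*(-5) = -5 - 5*T)
a = 5
(3 + v(4, -1)*a)**2 = (3 + (-5 - 5*(-1))*5)**2 = (3 + (-5 + 5)*5)**2 = (3 + 0*5)**2 = (3 + 0)**2 = 3**2 = 9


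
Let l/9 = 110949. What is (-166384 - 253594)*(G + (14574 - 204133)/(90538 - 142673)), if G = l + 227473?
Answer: -26844334163132122/52135 ≈ -5.1490e+11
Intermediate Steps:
l = 998541 (l = 9*110949 = 998541)
G = 1226014 (G = 998541 + 227473 = 1226014)
(-166384 - 253594)*(G + (14574 - 204133)/(90538 - 142673)) = (-166384 - 253594)*(1226014 + (14574 - 204133)/(90538 - 142673)) = -419978*(1226014 - 189559/(-52135)) = -419978*(1226014 - 189559*(-1/52135)) = -419978*(1226014 + 189559/52135) = -419978*63918429449/52135 = -26844334163132122/52135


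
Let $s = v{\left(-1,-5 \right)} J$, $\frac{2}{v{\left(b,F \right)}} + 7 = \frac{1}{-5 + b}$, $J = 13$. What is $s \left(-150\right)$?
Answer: $\frac{23400}{43} \approx 544.19$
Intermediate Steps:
$v{\left(b,F \right)} = \frac{2}{-7 + \frac{1}{-5 + b}}$
$s = - \frac{156}{43}$ ($s = \frac{2 \left(5 - -1\right)}{-36 + 7 \left(-1\right)} 13 = \frac{2 \left(5 + 1\right)}{-36 - 7} \cdot 13 = 2 \frac{1}{-43} \cdot 6 \cdot 13 = 2 \left(- \frac{1}{43}\right) 6 \cdot 13 = \left(- \frac{12}{43}\right) 13 = - \frac{156}{43} \approx -3.6279$)
$s \left(-150\right) = \left(- \frac{156}{43}\right) \left(-150\right) = \frac{23400}{43}$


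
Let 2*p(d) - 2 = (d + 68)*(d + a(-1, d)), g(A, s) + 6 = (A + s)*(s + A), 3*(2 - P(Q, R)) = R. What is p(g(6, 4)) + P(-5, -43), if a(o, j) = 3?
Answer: 23623/3 ≈ 7874.3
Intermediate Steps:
P(Q, R) = 2 - R/3
g(A, s) = -6 + (A + s)² (g(A, s) = -6 + (A + s)*(s + A) = -6 + (A + s)*(A + s) = -6 + (A + s)²)
p(d) = 1 + (3 + d)*(68 + d)/2 (p(d) = 1 + ((d + 68)*(d + 3))/2 = 1 + ((68 + d)*(3 + d))/2 = 1 + ((3 + d)*(68 + d))/2 = 1 + (3 + d)*(68 + d)/2)
p(g(6, 4)) + P(-5, -43) = (103 + (-6 + (6 + 4)²)²/2 + 71*(-6 + (6 + 4)²)/2) + (2 - ⅓*(-43)) = (103 + (-6 + 10²)²/2 + 71*(-6 + 10²)/2) + (2 + 43/3) = (103 + (-6 + 100)²/2 + 71*(-6 + 100)/2) + 49/3 = (103 + (½)*94² + (71/2)*94) + 49/3 = (103 + (½)*8836 + 3337) + 49/3 = (103 + 4418 + 3337) + 49/3 = 7858 + 49/3 = 23623/3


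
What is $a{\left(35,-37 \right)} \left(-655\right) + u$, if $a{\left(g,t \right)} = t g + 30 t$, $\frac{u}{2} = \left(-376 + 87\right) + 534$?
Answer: $1575765$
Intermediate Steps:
$u = 490$ ($u = 2 \left(\left(-376 + 87\right) + 534\right) = 2 \left(-289 + 534\right) = 2 \cdot 245 = 490$)
$a{\left(g,t \right)} = 30 t + g t$ ($a{\left(g,t \right)} = g t + 30 t = 30 t + g t$)
$a{\left(35,-37 \right)} \left(-655\right) + u = - 37 \left(30 + 35\right) \left(-655\right) + 490 = \left(-37\right) 65 \left(-655\right) + 490 = \left(-2405\right) \left(-655\right) + 490 = 1575275 + 490 = 1575765$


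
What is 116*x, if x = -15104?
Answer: -1752064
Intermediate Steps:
116*x = 116*(-15104) = -1752064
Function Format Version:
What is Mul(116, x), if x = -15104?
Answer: -1752064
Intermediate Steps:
Mul(116, x) = Mul(116, -15104) = -1752064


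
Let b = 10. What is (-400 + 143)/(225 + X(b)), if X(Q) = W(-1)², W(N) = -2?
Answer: -257/229 ≈ -1.1223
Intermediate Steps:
X(Q) = 4 (X(Q) = (-2)² = 4)
(-400 + 143)/(225 + X(b)) = (-400 + 143)/(225 + 4) = -257/229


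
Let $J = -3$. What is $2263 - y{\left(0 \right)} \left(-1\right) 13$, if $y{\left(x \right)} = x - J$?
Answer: $2302$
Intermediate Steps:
$y{\left(x \right)} = 3 + x$ ($y{\left(x \right)} = x - -3 = x + 3 = 3 + x$)
$2263 - y{\left(0 \right)} \left(-1\right) 13 = 2263 - \left(3 + 0\right) \left(-1\right) 13 = 2263 - 3 \left(-1\right) 13 = 2263 - \left(-3\right) 13 = 2263 - -39 = 2263 + 39 = 2302$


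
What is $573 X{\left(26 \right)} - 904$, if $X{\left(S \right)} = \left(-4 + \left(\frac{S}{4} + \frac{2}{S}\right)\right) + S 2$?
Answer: $\frac{789583}{26} \approx 30369.0$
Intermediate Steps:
$X{\left(S \right)} = -4 + \frac{2}{S} + \frac{9 S}{4}$ ($X{\left(S \right)} = \left(-4 + \left(S \frac{1}{4} + \frac{2}{S}\right)\right) + 2 S = \left(-4 + \left(\frac{S}{4} + \frac{2}{S}\right)\right) + 2 S = \left(-4 + \left(\frac{2}{S} + \frac{S}{4}\right)\right) + 2 S = \left(-4 + \frac{2}{S} + \frac{S}{4}\right) + 2 S = -4 + \frac{2}{S} + \frac{9 S}{4}$)
$573 X{\left(26 \right)} - 904 = 573 \left(-4 + \frac{2}{26} + \frac{9}{4} \cdot 26\right) - 904 = 573 \left(-4 + 2 \cdot \frac{1}{26} + \frac{117}{2}\right) - 904 = 573 \left(-4 + \frac{1}{13} + \frac{117}{2}\right) - 904 = 573 \cdot \frac{1419}{26} - 904 = \frac{813087}{26} - 904 = \frac{789583}{26}$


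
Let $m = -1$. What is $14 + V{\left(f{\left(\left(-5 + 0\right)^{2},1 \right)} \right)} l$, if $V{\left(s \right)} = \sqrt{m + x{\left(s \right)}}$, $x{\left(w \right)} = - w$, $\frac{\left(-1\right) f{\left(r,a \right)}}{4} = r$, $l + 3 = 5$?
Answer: $14 + 6 \sqrt{11} \approx 33.9$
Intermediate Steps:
$l = 2$ ($l = -3 + 5 = 2$)
$f{\left(r,a \right)} = - 4 r$
$V{\left(s \right)} = \sqrt{-1 - s}$
$14 + V{\left(f{\left(\left(-5 + 0\right)^{2},1 \right)} \right)} l = 14 + \sqrt{-1 - - 4 \left(-5 + 0\right)^{2}} \cdot 2 = 14 + \sqrt{-1 - - 4 \left(-5\right)^{2}} \cdot 2 = 14 + \sqrt{-1 - \left(-4\right) 25} \cdot 2 = 14 + \sqrt{-1 - -100} \cdot 2 = 14 + \sqrt{-1 + 100} \cdot 2 = 14 + \sqrt{99} \cdot 2 = 14 + 3 \sqrt{11} \cdot 2 = 14 + 6 \sqrt{11}$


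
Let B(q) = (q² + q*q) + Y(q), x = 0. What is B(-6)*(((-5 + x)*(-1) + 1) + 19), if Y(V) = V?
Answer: 1650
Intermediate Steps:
B(q) = q + 2*q² (B(q) = (q² + q*q) + q = (q² + q²) + q = 2*q² + q = q + 2*q²)
B(-6)*(((-5 + x)*(-1) + 1) + 19) = (-6*(1 + 2*(-6)))*(((-5 + 0)*(-1) + 1) + 19) = (-6*(1 - 12))*((-5*(-1) + 1) + 19) = (-6*(-11))*((5 + 1) + 19) = 66*(6 + 19) = 66*25 = 1650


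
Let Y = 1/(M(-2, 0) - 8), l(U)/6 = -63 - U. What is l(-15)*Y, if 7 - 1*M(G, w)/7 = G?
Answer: -288/55 ≈ -5.2364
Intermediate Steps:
l(U) = -378 - 6*U (l(U) = 6*(-63 - U) = -378 - 6*U)
M(G, w) = 49 - 7*G
Y = 1/55 (Y = 1/((49 - 7*(-2)) - 8) = 1/((49 + 14) - 8) = 1/(63 - 8) = 1/55 ≈ 0.018182)
l(-15)*Y = (-378 - 6*(-15))*(1/55) = (-378 + 90)*(1/55) = -288*1/55 = -288/55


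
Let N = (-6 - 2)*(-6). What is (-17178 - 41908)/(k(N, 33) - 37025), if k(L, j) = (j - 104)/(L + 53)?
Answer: 2983843/1869798 ≈ 1.5958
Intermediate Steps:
N = 48 (N = -8*(-6) = 48)
k(L, j) = (-104 + j)/(53 + L)
(-17178 - 41908)/(k(N, 33) - 37025) = (-17178 - 41908)/((-104 + 33)/(53 + 48) - 37025) = -59086/(-71/101 - 37025) = -59086/(-3739596/101) = -59086*(-101/3739596) = 2983843/1869798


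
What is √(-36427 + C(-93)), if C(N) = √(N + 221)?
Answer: √(-36427 + 8*√2) ≈ 190.83*I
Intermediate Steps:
C(N) = √(221 + N)
√(-36427 + C(-93)) = √(-36427 + √(221 - 93)) = √(-36427 + √128) = √(-36427 + 8*√2)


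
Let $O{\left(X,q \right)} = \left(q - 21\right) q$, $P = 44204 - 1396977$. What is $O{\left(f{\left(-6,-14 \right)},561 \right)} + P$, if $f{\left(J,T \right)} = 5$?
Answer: $-1049833$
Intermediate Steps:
$P = -1352773$
$O{\left(X,q \right)} = q \left(-21 + q\right)$ ($O{\left(X,q \right)} = \left(-21 + q\right) q = q \left(-21 + q\right)$)
$O{\left(f{\left(-6,-14 \right)},561 \right)} + P = 561 \left(-21 + 561\right) - 1352773 = 561 \cdot 540 - 1352773 = 302940 - 1352773 = -1049833$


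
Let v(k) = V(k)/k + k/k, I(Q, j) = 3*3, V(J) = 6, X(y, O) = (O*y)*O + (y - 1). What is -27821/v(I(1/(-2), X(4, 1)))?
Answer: -83463/5 ≈ -16693.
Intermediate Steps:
X(y, O) = -1 + y + y*O**2 (X(y, O) = y*O**2 + (-1 + y) = -1 + y + y*O**2)
I(Q, j) = 9
v(k) = 1 + 6/k (v(k) = 6/k + k/k = 6/k + 1 = 1 + 6/k)
-27821/v(I(1/(-2), X(4, 1))) = -27821*9/(6 + 9) = -27821/((1/9)*15) = -27821/5/3 = -27821*3/5 = -83463/5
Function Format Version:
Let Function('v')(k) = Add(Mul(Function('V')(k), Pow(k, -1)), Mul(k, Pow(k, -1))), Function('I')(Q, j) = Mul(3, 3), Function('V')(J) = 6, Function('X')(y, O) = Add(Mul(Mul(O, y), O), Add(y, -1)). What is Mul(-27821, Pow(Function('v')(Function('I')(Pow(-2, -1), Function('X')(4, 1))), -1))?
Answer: Rational(-83463, 5) ≈ -16693.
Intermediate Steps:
Function('X')(y, O) = Add(-1, y, Mul(y, Pow(O, 2))) (Function('X')(y, O) = Add(Mul(y, Pow(O, 2)), Add(-1, y)) = Add(-1, y, Mul(y, Pow(O, 2))))
Function('I')(Q, j) = 9
Function('v')(k) = Add(1, Mul(6, Pow(k, -1))) (Function('v')(k) = Add(Mul(6, Pow(k, -1)), Mul(k, Pow(k, -1))) = Add(Mul(6, Pow(k, -1)), 1) = Add(1, Mul(6, Pow(k, -1))))
Mul(-27821, Pow(Function('v')(Function('I')(Pow(-2, -1), Function('X')(4, 1))), -1)) = Mul(-27821, Pow(Mul(Pow(9, -1), Add(6, 9)), -1)) = Mul(-27821, Pow(Mul(Rational(1, 9), 15), -1)) = Mul(-27821, Pow(Rational(5, 3), -1)) = Mul(-27821, Rational(3, 5)) = Rational(-83463, 5)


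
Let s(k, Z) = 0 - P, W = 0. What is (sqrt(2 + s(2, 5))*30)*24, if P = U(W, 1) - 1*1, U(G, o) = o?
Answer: 720*sqrt(2) ≈ 1018.2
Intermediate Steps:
P = 0 (P = 1 - 1*1 = 1 - 1 = 0)
s(k, Z) = 0 (s(k, Z) = 0 - 1*0 = 0 + 0 = 0)
(sqrt(2 + s(2, 5))*30)*24 = (sqrt(2 + 0)*30)*24 = (sqrt(2)*30)*24 = (30*sqrt(2))*24 = 720*sqrt(2)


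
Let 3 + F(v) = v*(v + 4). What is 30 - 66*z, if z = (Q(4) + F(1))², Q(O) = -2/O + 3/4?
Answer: -2433/8 ≈ -304.13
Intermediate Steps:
F(v) = -3 + v*(4 + v) (F(v) = -3 + v*(v + 4) = -3 + v*(4 + v))
Q(O) = ¾ - 2/O (Q(O) = -2/O + 3*(¼) = -2/O + ¾ = ¾ - 2/O)
z = 81/16 (z = ((¾ - 2/4) + (-3 + 1² + 4*1))² = ((¾ - 2*¼) + (-3 + 1 + 4))² = ((¾ - ½) + 2)² = (¼ + 2)² = (9/4)² = 81/16 ≈ 5.0625)
30 - 66*z = 30 - 66*81/16 = 30 - 2673/8 = -2433/8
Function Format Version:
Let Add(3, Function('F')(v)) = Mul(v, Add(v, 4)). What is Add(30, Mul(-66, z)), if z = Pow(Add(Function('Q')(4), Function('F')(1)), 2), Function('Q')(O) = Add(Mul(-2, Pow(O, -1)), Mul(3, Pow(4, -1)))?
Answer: Rational(-2433, 8) ≈ -304.13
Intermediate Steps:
Function('F')(v) = Add(-3, Mul(v, Add(4, v))) (Function('F')(v) = Add(-3, Mul(v, Add(v, 4))) = Add(-3, Mul(v, Add(4, v))))
Function('Q')(O) = Add(Rational(3, 4), Mul(-2, Pow(O, -1))) (Function('Q')(O) = Add(Mul(-2, Pow(O, -1)), Mul(3, Rational(1, 4))) = Add(Mul(-2, Pow(O, -1)), Rational(3, 4)) = Add(Rational(3, 4), Mul(-2, Pow(O, -1))))
z = Rational(81, 16) (z = Pow(Add(Add(Rational(3, 4), Mul(-2, Pow(4, -1))), Add(-3, Pow(1, 2), Mul(4, 1))), 2) = Pow(Add(Add(Rational(3, 4), Mul(-2, Rational(1, 4))), Add(-3, 1, 4)), 2) = Pow(Add(Add(Rational(3, 4), Rational(-1, 2)), 2), 2) = Pow(Add(Rational(1, 4), 2), 2) = Pow(Rational(9, 4), 2) = Rational(81, 16) ≈ 5.0625)
Add(30, Mul(-66, z)) = Add(30, Mul(-66, Rational(81, 16))) = Add(30, Rational(-2673, 8)) = Rational(-2433, 8)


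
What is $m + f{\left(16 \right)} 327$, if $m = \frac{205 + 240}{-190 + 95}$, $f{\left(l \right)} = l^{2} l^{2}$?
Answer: $\frac{407175079}{19} \approx 2.143 \cdot 10^{7}$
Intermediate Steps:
$f{\left(l \right)} = l^{4}$
$m = - \frac{89}{19}$ ($m = \frac{445}{-95} = 445 \left(- \frac{1}{95}\right) = - \frac{89}{19} \approx -4.6842$)
$m + f{\left(16 \right)} 327 = - \frac{89}{19} + 16^{4} \cdot 327 = - \frac{89}{19} + 65536 \cdot 327 = - \frac{89}{19} + 21430272 = \frac{407175079}{19}$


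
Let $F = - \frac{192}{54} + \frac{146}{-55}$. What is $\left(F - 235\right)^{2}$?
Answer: $\frac{14256121201}{245025} \approx 58182.0$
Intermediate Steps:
$F = - \frac{3074}{495}$ ($F = \left(-192\right) \frac{1}{54} + 146 \left(- \frac{1}{55}\right) = - \frac{32}{9} - \frac{146}{55} = - \frac{3074}{495} \approx -6.2101$)
$\left(F - 235\right)^{2} = \left(- \frac{3074}{495} - 235\right)^{2} = \left(- \frac{119399}{495}\right)^{2} = \frac{14256121201}{245025}$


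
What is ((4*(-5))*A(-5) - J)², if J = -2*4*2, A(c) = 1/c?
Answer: 400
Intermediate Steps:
J = -16 (J = -8*2 = -16)
((4*(-5))*A(-5) - J)² = ((4*(-5))/(-5) - 1*(-16))² = (-20*(-⅕) + 16)² = (4 + 16)² = 20² = 400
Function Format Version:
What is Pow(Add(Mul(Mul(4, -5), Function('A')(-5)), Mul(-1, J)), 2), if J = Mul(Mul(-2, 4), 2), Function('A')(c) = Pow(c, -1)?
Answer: 400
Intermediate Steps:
J = -16 (J = Mul(-8, 2) = -16)
Pow(Add(Mul(Mul(4, -5), Function('A')(-5)), Mul(-1, J)), 2) = Pow(Add(Mul(Mul(4, -5), Pow(-5, -1)), Mul(-1, -16)), 2) = Pow(Add(Mul(-20, Rational(-1, 5)), 16), 2) = Pow(Add(4, 16), 2) = Pow(20, 2) = 400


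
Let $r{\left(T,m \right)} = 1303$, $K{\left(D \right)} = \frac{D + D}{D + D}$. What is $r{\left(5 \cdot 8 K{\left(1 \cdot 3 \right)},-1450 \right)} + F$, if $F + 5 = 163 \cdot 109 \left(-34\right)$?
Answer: $-602780$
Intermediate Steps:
$K{\left(D \right)} = 1$ ($K{\left(D \right)} = \frac{2 D}{2 D} = 2 D \frac{1}{2 D} = 1$)
$F = -604083$ ($F = -5 + 163 \cdot 109 \left(-34\right) = -5 + 17767 \left(-34\right) = -5 - 604078 = -604083$)
$r{\left(5 \cdot 8 K{\left(1 \cdot 3 \right)},-1450 \right)} + F = 1303 - 604083 = -602780$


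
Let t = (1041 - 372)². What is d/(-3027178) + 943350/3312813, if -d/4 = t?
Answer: 209200761016/238773205517 ≈ 0.87615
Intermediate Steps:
t = 447561 (t = 669² = 447561)
d = -1790244 (d = -4*447561 = -1790244)
d/(-3027178) + 943350/3312813 = -1790244/(-3027178) + 943350/3312813 = -1790244*(-1/3027178) + 943350*(1/3312813) = 895122/1513589 + 314450/1104271 = 209200761016/238773205517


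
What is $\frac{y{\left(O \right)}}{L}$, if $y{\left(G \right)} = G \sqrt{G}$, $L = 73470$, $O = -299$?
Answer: $- \frac{299 i \sqrt{299}}{73470} \approx - 0.070372 i$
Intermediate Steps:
$y{\left(G \right)} = G^{\frac{3}{2}}$
$\frac{y{\left(O \right)}}{L} = \frac{\left(-299\right)^{\frac{3}{2}}}{73470} = - 299 i \sqrt{299} \cdot \frac{1}{73470} = - \frac{299 i \sqrt{299}}{73470}$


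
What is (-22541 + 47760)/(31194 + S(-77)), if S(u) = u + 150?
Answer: 25219/31267 ≈ 0.80657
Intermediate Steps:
S(u) = 150 + u
(-22541 + 47760)/(31194 + S(-77)) = (-22541 + 47760)/(31194 + (150 - 77)) = 25219/(31194 + 73) = 25219/31267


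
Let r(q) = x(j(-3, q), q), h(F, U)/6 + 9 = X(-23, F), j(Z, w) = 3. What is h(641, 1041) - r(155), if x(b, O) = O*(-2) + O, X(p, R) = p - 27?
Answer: -199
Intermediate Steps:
X(p, R) = -27 + p
h(F, U) = -354 (h(F, U) = -54 + 6*(-27 - 23) = -54 + 6*(-50) = -54 - 300 = -354)
x(b, O) = -O (x(b, O) = -2*O + O = -O)
r(q) = -q
h(641, 1041) - r(155) = -354 - (-1)*155 = -354 - 1*(-155) = -354 + 155 = -199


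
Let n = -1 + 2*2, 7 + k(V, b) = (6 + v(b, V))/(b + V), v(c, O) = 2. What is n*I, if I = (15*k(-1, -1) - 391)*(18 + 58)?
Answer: -126768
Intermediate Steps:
k(V, b) = -7 + 8/(V + b) (k(V, b) = -7 + (6 + 2)/(b + V) = -7 + 8/(V + b))
n = 3 (n = -1 + 4 = 3)
I = -42256 (I = (15*((8 - 7*(-1) - 7*(-1))/(-1 - 1)) - 391)*(18 + 58) = (15*((8 + 7 + 7)/(-2)) - 391)*76 = (15*(-½*22) - 391)*76 = (15*(-11) - 391)*76 = (-165 - 391)*76 = -556*76 = -42256)
n*I = 3*(-42256) = -126768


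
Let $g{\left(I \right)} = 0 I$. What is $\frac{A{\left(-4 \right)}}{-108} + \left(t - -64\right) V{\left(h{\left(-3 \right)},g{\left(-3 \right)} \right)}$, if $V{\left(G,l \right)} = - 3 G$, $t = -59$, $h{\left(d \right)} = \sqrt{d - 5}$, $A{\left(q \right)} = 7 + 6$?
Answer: $- \frac{13}{108} - 30 i \sqrt{2} \approx -0.12037 - 42.426 i$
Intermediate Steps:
$A{\left(q \right)} = 13$
$h{\left(d \right)} = \sqrt{-5 + d}$
$g{\left(I \right)} = 0$
$\frac{A{\left(-4 \right)}}{-108} + \left(t - -64\right) V{\left(h{\left(-3 \right)},g{\left(-3 \right)} \right)} = \frac{13}{-108} + \left(-59 - -64\right) \left(- 3 \sqrt{-5 - 3}\right) = 13 \left(- \frac{1}{108}\right) + \left(-59 + 64\right) \left(- 3 \sqrt{-8}\right) = - \frac{13}{108} + 5 \left(- 3 \cdot 2 i \sqrt{2}\right) = - \frac{13}{108} + 5 \left(- 6 i \sqrt{2}\right) = - \frac{13}{108} - 30 i \sqrt{2}$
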